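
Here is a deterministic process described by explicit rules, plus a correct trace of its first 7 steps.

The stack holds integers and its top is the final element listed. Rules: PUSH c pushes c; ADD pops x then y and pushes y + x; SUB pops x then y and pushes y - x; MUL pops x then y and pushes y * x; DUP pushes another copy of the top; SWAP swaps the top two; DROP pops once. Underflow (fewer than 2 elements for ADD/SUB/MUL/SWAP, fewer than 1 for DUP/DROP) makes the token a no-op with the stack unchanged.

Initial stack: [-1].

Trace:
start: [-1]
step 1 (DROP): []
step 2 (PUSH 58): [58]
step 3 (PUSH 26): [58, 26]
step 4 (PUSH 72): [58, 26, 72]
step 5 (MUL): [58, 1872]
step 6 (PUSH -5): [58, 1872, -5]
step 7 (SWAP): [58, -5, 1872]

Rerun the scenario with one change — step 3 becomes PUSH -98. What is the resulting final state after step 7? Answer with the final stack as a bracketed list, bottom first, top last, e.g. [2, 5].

(re-executing from step 3 with the substitution; state before step 3: [58])
step 3 (PUSH -98): [58, -98]
step 4 (PUSH 72): [58, -98, 72]
step 5 (MUL): [58, -7056]
step 6 (PUSH -5): [58, -7056, -5]
step 7 (SWAP): [58, -5, -7056]

[58, -5, -7056]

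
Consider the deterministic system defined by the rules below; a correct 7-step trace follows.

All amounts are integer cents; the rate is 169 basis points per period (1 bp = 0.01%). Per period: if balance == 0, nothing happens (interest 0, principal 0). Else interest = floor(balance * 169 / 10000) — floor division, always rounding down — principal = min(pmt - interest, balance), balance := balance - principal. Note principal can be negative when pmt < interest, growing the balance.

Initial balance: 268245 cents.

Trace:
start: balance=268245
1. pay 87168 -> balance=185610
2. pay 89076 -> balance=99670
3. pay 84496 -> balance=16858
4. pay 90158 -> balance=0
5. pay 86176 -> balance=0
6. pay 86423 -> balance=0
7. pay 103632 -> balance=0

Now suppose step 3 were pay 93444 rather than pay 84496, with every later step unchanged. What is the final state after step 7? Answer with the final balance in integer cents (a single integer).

(re-executing from step 3 with the substitution; state before step 3: balance=99670)
3. pay 93444 -> balance=7910
4. pay 90158 -> balance=0
5. pay 86176 -> balance=0
6. pay 86423 -> balance=0
7. pay 103632 -> balance=0

0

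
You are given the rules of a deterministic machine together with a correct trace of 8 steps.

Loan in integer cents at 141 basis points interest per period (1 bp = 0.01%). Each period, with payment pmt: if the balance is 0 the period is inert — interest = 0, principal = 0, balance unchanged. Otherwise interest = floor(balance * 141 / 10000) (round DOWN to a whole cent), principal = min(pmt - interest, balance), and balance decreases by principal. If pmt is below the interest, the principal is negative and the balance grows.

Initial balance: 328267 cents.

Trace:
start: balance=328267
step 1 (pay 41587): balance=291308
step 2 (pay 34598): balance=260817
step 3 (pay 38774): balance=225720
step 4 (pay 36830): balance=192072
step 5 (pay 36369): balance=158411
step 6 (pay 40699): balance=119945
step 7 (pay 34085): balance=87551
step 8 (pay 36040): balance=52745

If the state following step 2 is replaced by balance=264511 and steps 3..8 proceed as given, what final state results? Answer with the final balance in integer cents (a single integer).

56762

state after step 2 := balance=264511
step 3 (pay 38774): balance=229466
step 4 (pay 36830): balance=195871
step 5 (pay 36369): balance=162263
step 6 (pay 40699): balance=123851
step 7 (pay 34085): balance=91512
step 8 (pay 36040): balance=56762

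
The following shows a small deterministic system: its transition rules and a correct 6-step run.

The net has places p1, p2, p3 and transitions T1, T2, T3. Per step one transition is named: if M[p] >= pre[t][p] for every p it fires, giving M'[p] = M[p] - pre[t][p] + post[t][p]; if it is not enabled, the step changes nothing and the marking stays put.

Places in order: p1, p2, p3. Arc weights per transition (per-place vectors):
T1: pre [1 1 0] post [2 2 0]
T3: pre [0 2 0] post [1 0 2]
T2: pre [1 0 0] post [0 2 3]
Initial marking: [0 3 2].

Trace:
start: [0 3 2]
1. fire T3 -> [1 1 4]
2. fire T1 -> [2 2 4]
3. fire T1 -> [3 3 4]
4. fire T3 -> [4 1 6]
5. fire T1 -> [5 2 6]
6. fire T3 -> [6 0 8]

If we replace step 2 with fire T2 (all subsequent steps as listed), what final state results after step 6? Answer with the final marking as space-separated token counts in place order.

3 0 11

(re-executing from step 2 with the substitution; state before step 2: [1 1 4])
2. fire T2 -> [0 3 7]
3. fire T1 -> [0 3 7]
4. fire T3 -> [1 1 9]
5. fire T1 -> [2 2 9]
6. fire T3 -> [3 0 11]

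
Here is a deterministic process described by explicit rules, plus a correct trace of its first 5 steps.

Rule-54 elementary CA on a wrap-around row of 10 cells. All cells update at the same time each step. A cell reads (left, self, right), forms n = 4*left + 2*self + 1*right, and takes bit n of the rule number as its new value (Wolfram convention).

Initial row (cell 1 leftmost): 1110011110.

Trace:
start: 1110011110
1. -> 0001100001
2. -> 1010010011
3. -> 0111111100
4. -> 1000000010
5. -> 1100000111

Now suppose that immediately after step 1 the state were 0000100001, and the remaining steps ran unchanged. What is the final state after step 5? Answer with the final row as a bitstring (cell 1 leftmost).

state after step 1 := 0000100001
2. -> 1001110011
3. -> 0110001100
4. -> 1001010010
5. -> 1111111111

1111111111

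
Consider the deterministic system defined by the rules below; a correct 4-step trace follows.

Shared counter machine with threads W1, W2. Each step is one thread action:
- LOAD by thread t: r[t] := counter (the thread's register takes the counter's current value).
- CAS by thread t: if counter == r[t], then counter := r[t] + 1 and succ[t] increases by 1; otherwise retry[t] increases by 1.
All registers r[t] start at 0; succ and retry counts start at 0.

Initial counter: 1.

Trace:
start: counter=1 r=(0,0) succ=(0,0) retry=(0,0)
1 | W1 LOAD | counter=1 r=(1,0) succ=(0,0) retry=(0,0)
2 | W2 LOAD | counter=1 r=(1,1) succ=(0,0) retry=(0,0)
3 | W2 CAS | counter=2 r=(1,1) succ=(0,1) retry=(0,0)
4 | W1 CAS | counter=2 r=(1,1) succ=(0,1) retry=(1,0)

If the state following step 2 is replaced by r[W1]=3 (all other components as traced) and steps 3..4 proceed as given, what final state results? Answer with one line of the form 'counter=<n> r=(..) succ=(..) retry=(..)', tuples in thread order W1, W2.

state after step 2 := counter=1 r=(3,1) succ=(0,0) retry=(0,0)
3 | W2 CAS | counter=2 r=(3,1) succ=(0,1) retry=(0,0)
4 | W1 CAS | counter=2 r=(3,1) succ=(0,1) retry=(1,0)

counter=2 r=(3,1) succ=(0,1) retry=(1,0)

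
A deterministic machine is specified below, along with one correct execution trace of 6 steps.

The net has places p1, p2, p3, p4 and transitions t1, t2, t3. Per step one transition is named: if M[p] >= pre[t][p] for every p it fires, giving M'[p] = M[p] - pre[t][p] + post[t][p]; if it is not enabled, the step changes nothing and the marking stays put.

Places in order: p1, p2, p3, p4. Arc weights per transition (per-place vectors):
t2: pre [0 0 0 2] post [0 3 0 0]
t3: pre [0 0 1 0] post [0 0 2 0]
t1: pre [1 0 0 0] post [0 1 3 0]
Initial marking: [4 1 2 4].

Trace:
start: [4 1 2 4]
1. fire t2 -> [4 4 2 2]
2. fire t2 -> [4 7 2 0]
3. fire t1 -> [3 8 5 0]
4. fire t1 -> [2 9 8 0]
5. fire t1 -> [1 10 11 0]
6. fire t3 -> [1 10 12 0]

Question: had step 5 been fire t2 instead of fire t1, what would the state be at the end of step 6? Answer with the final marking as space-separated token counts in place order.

(re-executing from step 5 with the substitution; state before step 5: [2 9 8 0])
5. fire t2 -> [2 9 8 0]
6. fire t3 -> [2 9 9 0]

2 9 9 0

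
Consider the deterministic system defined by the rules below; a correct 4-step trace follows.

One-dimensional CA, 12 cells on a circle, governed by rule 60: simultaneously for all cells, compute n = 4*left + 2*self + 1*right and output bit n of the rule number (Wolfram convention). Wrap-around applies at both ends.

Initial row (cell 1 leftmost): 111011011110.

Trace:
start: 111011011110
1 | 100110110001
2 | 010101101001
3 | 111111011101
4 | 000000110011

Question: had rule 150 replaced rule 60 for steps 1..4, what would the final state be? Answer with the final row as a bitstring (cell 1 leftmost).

110111011101

(re-executing steps 1..4 under rule 150; state before step 1: 111011011110)
1 | 010000001100
2 | 111000010010
3 | 010100111110
4 | 110111011101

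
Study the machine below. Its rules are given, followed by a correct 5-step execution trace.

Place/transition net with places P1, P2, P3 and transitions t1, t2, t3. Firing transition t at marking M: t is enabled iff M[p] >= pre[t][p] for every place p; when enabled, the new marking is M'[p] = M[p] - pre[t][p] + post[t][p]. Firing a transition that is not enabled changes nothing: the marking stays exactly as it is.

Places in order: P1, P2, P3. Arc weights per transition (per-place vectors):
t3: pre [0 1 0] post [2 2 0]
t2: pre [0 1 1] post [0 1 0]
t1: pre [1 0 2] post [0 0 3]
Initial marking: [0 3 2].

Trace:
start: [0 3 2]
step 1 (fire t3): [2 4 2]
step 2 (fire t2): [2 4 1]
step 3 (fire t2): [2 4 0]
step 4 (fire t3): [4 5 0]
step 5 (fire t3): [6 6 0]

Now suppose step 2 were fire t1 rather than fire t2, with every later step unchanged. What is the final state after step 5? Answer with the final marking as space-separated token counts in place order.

5 6 2

(re-executing from step 2 with the substitution; state before step 2: [2 4 2])
step 2 (fire t1): [1 4 3]
step 3 (fire t2): [1 4 2]
step 4 (fire t3): [3 5 2]
step 5 (fire t3): [5 6 2]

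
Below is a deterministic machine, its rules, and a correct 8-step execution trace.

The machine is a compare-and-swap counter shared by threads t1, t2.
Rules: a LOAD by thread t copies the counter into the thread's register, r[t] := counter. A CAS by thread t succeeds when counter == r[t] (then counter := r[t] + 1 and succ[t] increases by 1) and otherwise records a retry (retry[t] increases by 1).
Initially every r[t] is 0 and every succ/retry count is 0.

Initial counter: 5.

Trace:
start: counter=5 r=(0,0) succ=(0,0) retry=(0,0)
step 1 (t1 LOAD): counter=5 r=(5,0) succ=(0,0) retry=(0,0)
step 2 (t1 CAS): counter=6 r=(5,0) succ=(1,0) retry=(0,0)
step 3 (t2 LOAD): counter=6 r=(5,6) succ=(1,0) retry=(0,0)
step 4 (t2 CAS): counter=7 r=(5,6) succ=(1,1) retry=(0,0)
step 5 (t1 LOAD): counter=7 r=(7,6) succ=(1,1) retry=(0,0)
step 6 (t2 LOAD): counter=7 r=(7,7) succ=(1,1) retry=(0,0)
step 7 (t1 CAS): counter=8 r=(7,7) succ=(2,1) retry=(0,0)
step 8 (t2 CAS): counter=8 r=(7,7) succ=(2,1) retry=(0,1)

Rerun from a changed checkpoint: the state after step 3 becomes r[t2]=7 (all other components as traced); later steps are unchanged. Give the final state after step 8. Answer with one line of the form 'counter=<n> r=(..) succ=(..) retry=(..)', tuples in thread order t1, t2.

state after step 3 := counter=6 r=(5,7) succ=(1,0) retry=(0,0)
step 4 (t2 CAS): counter=6 r=(5,7) succ=(1,0) retry=(0,1)
step 5 (t1 LOAD): counter=6 r=(6,7) succ=(1,0) retry=(0,1)
step 6 (t2 LOAD): counter=6 r=(6,6) succ=(1,0) retry=(0,1)
step 7 (t1 CAS): counter=7 r=(6,6) succ=(2,0) retry=(0,1)
step 8 (t2 CAS): counter=7 r=(6,6) succ=(2,0) retry=(0,2)

counter=7 r=(6,6) succ=(2,0) retry=(0,2)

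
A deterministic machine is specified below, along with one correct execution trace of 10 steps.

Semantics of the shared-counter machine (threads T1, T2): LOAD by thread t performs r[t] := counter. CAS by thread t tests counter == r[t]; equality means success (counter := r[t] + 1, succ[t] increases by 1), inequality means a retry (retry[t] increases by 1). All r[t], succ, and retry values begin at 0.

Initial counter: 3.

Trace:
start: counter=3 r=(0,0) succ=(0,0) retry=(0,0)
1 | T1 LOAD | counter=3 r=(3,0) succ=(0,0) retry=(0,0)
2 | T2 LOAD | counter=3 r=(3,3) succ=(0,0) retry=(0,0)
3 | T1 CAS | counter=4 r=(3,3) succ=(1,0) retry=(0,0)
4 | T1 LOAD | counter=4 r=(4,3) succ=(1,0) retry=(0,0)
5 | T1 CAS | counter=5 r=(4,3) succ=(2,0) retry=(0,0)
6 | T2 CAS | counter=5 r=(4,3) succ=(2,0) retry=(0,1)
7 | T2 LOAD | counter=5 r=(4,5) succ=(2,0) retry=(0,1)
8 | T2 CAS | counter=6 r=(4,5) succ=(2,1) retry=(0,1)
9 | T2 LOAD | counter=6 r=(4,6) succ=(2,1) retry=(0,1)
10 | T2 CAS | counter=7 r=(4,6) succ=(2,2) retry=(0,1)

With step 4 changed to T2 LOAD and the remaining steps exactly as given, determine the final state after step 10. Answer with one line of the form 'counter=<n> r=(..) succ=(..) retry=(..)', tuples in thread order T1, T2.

(re-executing from step 4 with the substitution; state before step 4: counter=4 r=(3,3) succ=(1,0) retry=(0,0))
4 | T2 LOAD | counter=4 r=(3,4) succ=(1,0) retry=(0,0)
5 | T1 CAS | counter=4 r=(3,4) succ=(1,0) retry=(1,0)
6 | T2 CAS | counter=5 r=(3,4) succ=(1,1) retry=(1,0)
7 | T2 LOAD | counter=5 r=(3,5) succ=(1,1) retry=(1,0)
8 | T2 CAS | counter=6 r=(3,5) succ=(1,2) retry=(1,0)
9 | T2 LOAD | counter=6 r=(3,6) succ=(1,2) retry=(1,0)
10 | T2 CAS | counter=7 r=(3,6) succ=(1,3) retry=(1,0)

counter=7 r=(3,6) succ=(1,3) retry=(1,0)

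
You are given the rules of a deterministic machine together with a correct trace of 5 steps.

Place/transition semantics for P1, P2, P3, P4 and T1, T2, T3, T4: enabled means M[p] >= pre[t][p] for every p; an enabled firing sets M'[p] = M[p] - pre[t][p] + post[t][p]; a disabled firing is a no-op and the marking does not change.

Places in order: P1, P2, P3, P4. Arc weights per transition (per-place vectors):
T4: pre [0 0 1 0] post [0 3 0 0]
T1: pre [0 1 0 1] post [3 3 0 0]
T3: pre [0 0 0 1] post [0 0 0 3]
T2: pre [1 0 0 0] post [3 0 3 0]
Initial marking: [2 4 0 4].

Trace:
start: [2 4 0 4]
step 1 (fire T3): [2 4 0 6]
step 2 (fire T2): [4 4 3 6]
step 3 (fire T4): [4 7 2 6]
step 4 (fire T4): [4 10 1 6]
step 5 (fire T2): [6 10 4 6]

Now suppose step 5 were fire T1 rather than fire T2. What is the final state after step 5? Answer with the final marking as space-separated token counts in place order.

(re-executing from step 5 with the substitution; state before step 5: [4 10 1 6])
step 5 (fire T1): [7 12 1 5]

7 12 1 5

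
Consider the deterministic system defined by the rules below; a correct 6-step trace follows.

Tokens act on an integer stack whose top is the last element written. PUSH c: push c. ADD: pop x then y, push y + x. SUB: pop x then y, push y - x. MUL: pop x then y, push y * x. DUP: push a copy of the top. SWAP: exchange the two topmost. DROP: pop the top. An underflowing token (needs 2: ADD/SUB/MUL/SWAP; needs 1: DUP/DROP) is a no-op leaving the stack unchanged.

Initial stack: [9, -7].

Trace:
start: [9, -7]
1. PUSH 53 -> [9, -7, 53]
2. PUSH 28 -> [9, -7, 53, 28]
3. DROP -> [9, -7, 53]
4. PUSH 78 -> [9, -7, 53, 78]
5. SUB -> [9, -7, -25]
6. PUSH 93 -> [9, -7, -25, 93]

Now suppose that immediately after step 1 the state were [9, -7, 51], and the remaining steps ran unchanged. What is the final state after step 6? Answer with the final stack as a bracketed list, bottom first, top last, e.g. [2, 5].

[9, -7, -27, 93]

state after step 1 := [9, -7, 51]
2. PUSH 28 -> [9, -7, 51, 28]
3. DROP -> [9, -7, 51]
4. PUSH 78 -> [9, -7, 51, 78]
5. SUB -> [9, -7, -27]
6. PUSH 93 -> [9, -7, -27, 93]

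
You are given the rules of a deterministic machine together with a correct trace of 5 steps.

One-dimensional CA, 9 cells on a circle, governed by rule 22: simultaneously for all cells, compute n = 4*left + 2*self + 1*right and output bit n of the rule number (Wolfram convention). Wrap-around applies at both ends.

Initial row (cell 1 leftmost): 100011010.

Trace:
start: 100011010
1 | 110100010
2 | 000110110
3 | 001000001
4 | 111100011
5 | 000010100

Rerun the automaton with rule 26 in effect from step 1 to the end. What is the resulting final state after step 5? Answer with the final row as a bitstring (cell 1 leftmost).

100000100

(re-executing steps 1..5 under rule 26; state before step 1: 100011010)
1 | 010110000
2 | 100101000
3 | 011000101
4 | 010101000
5 | 100000100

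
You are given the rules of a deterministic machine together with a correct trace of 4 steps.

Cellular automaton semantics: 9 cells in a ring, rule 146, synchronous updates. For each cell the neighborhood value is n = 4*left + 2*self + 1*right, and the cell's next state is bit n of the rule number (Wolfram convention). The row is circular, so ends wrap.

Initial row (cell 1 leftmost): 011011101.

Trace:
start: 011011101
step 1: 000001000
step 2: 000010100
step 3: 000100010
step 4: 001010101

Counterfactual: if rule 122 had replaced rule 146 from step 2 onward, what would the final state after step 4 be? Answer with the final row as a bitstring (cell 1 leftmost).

(re-executing steps 2..4 under rule 122; state before step 2: 000001000)
step 2: 000010100
step 3: 000101010
step 4: 001010101

001010101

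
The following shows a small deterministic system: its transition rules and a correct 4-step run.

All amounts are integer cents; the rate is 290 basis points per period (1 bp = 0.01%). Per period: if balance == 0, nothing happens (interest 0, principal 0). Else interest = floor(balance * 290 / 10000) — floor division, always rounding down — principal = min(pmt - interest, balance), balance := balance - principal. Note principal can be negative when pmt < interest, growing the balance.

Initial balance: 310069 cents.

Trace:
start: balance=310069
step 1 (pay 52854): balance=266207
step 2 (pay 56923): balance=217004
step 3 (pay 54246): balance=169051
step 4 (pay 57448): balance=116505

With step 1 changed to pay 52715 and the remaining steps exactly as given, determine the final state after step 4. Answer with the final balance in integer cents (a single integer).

116656

(re-executing from step 1 with the substitution; state before step 1: balance=310069)
step 1 (pay 52715): balance=266346
step 2 (pay 56923): balance=217147
step 3 (pay 54246): balance=169198
step 4 (pay 57448): balance=116656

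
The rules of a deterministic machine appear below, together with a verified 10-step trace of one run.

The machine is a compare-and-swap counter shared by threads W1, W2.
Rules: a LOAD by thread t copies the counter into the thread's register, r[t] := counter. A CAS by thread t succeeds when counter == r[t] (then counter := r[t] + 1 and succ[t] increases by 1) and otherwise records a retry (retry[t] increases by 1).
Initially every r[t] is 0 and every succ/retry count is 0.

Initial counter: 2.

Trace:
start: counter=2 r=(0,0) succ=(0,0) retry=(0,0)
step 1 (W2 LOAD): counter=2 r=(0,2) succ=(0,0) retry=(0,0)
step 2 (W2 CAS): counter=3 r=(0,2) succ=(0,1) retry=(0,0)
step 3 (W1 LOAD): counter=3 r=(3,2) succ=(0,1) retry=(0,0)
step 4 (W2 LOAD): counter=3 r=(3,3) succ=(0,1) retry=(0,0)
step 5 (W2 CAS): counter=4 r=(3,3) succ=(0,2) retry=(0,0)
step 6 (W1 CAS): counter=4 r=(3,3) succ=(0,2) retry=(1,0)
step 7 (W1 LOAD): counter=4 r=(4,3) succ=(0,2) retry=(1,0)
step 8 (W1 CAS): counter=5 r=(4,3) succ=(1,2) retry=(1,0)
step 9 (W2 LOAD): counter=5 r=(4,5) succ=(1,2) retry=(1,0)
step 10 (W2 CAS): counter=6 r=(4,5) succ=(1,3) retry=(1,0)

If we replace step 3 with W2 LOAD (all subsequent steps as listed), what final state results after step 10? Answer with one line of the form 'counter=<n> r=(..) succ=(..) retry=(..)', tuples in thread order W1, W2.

(re-executing from step 3 with the substitution; state before step 3: counter=3 r=(0,2) succ=(0,1) retry=(0,0))
step 3 (W2 LOAD): counter=3 r=(0,3) succ=(0,1) retry=(0,0)
step 4 (W2 LOAD): counter=3 r=(0,3) succ=(0,1) retry=(0,0)
step 5 (W2 CAS): counter=4 r=(0,3) succ=(0,2) retry=(0,0)
step 6 (W1 CAS): counter=4 r=(0,3) succ=(0,2) retry=(1,0)
step 7 (W1 LOAD): counter=4 r=(4,3) succ=(0,2) retry=(1,0)
step 8 (W1 CAS): counter=5 r=(4,3) succ=(1,2) retry=(1,0)
step 9 (W2 LOAD): counter=5 r=(4,5) succ=(1,2) retry=(1,0)
step 10 (W2 CAS): counter=6 r=(4,5) succ=(1,3) retry=(1,0)

counter=6 r=(4,5) succ=(1,3) retry=(1,0)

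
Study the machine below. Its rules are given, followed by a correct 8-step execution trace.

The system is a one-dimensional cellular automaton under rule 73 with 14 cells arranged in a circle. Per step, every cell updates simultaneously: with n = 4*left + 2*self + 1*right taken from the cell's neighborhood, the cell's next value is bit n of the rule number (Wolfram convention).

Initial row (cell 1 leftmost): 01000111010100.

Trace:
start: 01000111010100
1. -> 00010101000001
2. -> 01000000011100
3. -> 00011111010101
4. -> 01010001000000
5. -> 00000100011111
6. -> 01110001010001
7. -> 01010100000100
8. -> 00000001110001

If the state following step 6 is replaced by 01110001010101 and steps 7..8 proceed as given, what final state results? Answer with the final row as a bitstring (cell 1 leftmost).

state after step 6 := 01110001010101
7. -> 01010100000000
8. -> 00000001111111

00000001111111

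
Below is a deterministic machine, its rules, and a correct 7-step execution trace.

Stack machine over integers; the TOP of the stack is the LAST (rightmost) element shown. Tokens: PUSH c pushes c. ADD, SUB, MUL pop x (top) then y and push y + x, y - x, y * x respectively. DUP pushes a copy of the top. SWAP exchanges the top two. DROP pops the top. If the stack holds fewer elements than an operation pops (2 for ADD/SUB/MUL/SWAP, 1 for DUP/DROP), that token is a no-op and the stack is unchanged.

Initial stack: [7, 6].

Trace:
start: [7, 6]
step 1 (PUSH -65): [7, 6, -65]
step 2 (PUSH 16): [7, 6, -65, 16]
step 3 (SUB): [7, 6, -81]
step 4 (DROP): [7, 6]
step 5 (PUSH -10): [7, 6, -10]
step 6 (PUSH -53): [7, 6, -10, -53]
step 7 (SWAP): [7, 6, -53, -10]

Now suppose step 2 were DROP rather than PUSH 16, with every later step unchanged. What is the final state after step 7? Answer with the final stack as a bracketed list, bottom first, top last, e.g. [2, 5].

[-53, -10]

(re-executing from step 2 with the substitution; state before step 2: [7, 6, -65])
step 2 (DROP): [7, 6]
step 3 (SUB): [1]
step 4 (DROP): []
step 5 (PUSH -10): [-10]
step 6 (PUSH -53): [-10, -53]
step 7 (SWAP): [-53, -10]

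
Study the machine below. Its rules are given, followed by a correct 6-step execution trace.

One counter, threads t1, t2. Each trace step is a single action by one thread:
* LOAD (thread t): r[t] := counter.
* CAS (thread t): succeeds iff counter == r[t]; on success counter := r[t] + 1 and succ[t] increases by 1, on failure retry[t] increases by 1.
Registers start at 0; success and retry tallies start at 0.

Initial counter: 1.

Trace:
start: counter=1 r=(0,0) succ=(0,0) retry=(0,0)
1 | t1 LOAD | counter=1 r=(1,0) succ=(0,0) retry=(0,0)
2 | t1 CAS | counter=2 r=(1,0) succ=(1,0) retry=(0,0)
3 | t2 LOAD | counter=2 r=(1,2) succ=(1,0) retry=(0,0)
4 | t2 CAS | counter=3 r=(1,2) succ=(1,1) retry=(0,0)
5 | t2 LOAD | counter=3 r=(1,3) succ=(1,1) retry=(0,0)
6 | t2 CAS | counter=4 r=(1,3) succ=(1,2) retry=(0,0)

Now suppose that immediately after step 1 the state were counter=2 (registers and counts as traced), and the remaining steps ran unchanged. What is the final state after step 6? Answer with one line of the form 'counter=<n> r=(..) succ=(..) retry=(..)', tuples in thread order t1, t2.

state after step 1 := counter=2 r=(1,0) succ=(0,0) retry=(0,0)
2 | t1 CAS | counter=2 r=(1,0) succ=(0,0) retry=(1,0)
3 | t2 LOAD | counter=2 r=(1,2) succ=(0,0) retry=(1,0)
4 | t2 CAS | counter=3 r=(1,2) succ=(0,1) retry=(1,0)
5 | t2 LOAD | counter=3 r=(1,3) succ=(0,1) retry=(1,0)
6 | t2 CAS | counter=4 r=(1,3) succ=(0,2) retry=(1,0)

counter=4 r=(1,3) succ=(0,2) retry=(1,0)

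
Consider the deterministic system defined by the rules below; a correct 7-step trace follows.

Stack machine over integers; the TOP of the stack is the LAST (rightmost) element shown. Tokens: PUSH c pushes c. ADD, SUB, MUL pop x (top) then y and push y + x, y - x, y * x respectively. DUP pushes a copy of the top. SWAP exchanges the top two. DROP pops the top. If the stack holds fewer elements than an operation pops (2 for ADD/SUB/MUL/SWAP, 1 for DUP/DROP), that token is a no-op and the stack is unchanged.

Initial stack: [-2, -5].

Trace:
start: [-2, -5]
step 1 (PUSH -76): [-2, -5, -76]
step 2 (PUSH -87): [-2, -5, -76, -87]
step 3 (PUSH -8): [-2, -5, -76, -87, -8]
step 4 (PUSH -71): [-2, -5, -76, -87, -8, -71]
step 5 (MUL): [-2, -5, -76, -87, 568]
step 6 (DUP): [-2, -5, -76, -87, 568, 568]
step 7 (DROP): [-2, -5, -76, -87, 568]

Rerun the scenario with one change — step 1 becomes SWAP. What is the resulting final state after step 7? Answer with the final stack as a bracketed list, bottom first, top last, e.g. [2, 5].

[-5, -2, -87, 568]

(re-executing from step 1 with the substitution; state before step 1: [-2, -5])
step 1 (SWAP): [-5, -2]
step 2 (PUSH -87): [-5, -2, -87]
step 3 (PUSH -8): [-5, -2, -87, -8]
step 4 (PUSH -71): [-5, -2, -87, -8, -71]
step 5 (MUL): [-5, -2, -87, 568]
step 6 (DUP): [-5, -2, -87, 568, 568]
step 7 (DROP): [-5, -2, -87, 568]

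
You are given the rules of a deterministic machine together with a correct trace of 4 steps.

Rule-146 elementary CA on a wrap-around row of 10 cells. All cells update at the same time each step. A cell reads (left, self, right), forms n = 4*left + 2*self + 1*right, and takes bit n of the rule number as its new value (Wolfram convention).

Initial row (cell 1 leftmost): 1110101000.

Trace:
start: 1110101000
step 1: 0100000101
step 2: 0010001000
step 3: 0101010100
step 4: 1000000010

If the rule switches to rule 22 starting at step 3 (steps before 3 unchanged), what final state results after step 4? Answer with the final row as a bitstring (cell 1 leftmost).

1000000010

(re-executing steps 3..4 under rule 22; state before step 3: 0010001000)
step 3: 0111011100
step 4: 1000000010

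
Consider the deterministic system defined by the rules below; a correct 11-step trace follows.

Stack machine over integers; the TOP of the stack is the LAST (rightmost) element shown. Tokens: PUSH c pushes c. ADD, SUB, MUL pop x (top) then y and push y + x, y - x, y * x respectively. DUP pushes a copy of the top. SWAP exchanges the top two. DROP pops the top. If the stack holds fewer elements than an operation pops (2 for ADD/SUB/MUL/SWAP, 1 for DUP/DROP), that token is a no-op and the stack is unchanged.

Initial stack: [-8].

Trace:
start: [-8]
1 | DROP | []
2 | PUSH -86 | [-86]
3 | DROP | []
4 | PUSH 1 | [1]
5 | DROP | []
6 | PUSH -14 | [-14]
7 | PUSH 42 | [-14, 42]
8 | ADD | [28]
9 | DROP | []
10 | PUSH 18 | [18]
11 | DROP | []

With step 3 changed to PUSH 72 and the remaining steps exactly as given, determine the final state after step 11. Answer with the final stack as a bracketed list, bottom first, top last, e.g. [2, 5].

(re-executing from step 3 with the substitution; state before step 3: [-86])
3 | PUSH 72 | [-86, 72]
4 | PUSH 1 | [-86, 72, 1]
5 | DROP | [-86, 72]
6 | PUSH -14 | [-86, 72, -14]
7 | PUSH 42 | [-86, 72, -14, 42]
8 | ADD | [-86, 72, 28]
9 | DROP | [-86, 72]
10 | PUSH 18 | [-86, 72, 18]
11 | DROP | [-86, 72]

[-86, 72]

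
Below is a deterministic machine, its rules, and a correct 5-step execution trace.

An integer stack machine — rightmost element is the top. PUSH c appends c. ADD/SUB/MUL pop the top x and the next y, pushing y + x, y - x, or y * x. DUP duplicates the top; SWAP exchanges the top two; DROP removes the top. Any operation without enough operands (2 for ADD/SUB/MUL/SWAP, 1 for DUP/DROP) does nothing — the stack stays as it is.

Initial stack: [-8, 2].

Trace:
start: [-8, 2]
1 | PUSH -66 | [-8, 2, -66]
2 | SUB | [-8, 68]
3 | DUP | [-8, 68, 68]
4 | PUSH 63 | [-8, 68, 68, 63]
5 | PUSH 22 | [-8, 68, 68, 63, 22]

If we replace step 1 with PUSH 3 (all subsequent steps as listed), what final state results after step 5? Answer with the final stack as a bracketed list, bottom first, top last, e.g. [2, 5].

[-8, -1, -1, 63, 22]

(re-executing from step 1 with the substitution; state before step 1: [-8, 2])
1 | PUSH 3 | [-8, 2, 3]
2 | SUB | [-8, -1]
3 | DUP | [-8, -1, -1]
4 | PUSH 63 | [-8, -1, -1, 63]
5 | PUSH 22 | [-8, -1, -1, 63, 22]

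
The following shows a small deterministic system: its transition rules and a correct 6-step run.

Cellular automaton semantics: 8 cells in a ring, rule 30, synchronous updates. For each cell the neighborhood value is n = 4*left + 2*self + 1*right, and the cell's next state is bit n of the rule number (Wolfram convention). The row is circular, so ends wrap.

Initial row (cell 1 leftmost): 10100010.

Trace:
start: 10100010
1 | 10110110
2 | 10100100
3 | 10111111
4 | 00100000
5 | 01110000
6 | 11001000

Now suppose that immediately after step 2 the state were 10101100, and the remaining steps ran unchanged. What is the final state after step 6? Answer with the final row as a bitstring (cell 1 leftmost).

01001010

state after step 2 := 10101100
3 | 10101011
4 | 00101010
5 | 01101011
6 | 01001010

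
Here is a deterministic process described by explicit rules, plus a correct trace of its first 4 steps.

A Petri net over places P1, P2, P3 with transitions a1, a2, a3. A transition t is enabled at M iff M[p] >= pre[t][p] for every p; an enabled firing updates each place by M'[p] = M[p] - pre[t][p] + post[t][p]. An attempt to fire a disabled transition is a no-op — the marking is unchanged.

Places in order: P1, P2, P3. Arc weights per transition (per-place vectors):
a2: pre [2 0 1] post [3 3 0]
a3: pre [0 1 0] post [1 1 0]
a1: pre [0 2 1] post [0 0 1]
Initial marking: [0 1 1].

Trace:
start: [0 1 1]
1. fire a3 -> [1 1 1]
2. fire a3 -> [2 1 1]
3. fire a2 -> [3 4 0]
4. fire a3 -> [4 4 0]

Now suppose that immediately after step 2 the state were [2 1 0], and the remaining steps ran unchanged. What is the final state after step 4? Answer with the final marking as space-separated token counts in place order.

state after step 2 := [2 1 0]
3. fire a2 -> [2 1 0]
4. fire a3 -> [3 1 0]

3 1 0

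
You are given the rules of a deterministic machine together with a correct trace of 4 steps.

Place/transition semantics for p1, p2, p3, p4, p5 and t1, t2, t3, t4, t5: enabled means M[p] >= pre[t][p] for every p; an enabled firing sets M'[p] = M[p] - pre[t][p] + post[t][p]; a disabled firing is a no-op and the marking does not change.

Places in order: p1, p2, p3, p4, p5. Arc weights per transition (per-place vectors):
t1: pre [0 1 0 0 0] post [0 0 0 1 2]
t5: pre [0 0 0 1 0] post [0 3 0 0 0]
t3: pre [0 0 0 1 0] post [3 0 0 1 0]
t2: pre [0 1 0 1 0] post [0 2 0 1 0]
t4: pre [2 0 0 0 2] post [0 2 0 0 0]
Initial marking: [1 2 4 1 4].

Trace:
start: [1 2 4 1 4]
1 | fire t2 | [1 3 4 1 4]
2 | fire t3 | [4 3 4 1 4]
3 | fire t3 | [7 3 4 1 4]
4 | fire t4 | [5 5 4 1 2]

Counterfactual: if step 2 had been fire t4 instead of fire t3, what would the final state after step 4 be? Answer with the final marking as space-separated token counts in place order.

2 5 4 1 2

(re-executing from step 2 with the substitution; state before step 2: [1 3 4 1 4])
2 | fire t4 | [1 3 4 1 4]
3 | fire t3 | [4 3 4 1 4]
4 | fire t4 | [2 5 4 1 2]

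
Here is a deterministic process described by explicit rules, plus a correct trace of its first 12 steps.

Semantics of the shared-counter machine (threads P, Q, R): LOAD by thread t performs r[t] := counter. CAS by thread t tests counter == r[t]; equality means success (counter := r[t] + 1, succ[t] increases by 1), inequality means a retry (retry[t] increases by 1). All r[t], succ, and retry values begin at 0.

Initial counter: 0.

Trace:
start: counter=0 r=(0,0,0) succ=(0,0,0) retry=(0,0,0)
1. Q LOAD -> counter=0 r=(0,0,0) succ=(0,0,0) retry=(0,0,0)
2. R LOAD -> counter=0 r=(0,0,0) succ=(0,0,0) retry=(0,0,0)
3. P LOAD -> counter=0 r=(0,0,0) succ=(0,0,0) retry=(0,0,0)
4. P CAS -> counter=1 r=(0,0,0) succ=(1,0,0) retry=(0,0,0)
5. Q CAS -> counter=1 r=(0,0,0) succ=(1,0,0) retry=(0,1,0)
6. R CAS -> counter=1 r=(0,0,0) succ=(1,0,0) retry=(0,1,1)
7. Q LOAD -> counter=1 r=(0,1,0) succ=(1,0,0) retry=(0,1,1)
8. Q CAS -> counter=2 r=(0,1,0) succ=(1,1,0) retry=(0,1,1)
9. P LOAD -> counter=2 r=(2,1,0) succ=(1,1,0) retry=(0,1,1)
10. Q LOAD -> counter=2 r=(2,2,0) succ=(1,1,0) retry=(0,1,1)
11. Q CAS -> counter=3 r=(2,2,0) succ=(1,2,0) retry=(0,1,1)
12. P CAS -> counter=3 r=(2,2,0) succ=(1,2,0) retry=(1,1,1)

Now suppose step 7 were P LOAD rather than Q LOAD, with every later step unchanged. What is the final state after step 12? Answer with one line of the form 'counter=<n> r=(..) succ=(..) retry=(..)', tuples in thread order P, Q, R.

counter=2 r=(1,1,0) succ=(1,1,0) retry=(1,2,1)

(re-executing from step 7 with the substitution; state before step 7: counter=1 r=(0,0,0) succ=(1,0,0) retry=(0,1,1))
7. P LOAD -> counter=1 r=(1,0,0) succ=(1,0,0) retry=(0,1,1)
8. Q CAS -> counter=1 r=(1,0,0) succ=(1,0,0) retry=(0,2,1)
9. P LOAD -> counter=1 r=(1,0,0) succ=(1,0,0) retry=(0,2,1)
10. Q LOAD -> counter=1 r=(1,1,0) succ=(1,0,0) retry=(0,2,1)
11. Q CAS -> counter=2 r=(1,1,0) succ=(1,1,0) retry=(0,2,1)
12. P CAS -> counter=2 r=(1,1,0) succ=(1,1,0) retry=(1,2,1)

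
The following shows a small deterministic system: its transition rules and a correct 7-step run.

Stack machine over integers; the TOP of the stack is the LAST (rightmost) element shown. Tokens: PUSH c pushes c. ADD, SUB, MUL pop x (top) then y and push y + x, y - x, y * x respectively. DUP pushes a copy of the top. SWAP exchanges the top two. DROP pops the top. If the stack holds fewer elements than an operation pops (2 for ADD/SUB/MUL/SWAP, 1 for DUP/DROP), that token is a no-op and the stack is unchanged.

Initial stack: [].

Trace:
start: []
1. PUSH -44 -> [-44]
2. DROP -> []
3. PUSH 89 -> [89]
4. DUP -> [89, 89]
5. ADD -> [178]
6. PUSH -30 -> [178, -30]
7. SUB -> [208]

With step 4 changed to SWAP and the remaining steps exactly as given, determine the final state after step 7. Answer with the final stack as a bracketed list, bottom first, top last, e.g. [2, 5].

[119]

(re-executing from step 4 with the substitution; state before step 4: [89])
4. SWAP -> [89]
5. ADD -> [89]
6. PUSH -30 -> [89, -30]
7. SUB -> [119]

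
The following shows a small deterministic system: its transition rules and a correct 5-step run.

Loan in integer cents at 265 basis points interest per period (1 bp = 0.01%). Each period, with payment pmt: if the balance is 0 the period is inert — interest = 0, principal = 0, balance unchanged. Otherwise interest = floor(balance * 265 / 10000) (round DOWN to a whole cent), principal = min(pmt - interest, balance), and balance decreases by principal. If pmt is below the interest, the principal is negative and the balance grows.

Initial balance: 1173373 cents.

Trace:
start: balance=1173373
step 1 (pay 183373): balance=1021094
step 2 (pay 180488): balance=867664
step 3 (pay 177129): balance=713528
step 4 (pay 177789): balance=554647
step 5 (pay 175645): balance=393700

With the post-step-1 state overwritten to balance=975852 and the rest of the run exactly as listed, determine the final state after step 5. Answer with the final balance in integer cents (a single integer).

state after step 1 := balance=975852
step 2 (pay 180488): balance=821224
step 3 (pay 177129): balance=665857
step 4 (pay 177789): balance=505713
step 5 (pay 175645): balance=343469

343469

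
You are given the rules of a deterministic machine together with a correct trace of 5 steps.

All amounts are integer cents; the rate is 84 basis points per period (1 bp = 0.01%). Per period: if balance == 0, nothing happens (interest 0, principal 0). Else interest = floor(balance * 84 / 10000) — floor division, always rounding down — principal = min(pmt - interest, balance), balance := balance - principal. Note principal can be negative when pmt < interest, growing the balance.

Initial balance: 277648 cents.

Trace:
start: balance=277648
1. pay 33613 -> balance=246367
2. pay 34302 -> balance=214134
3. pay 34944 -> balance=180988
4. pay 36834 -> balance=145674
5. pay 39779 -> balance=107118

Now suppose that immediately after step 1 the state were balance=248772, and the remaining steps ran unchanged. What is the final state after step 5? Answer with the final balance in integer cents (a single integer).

109605

state after step 1 := balance=248772
2. pay 34302 -> balance=216559
3. pay 34944 -> balance=183434
4. pay 36834 -> balance=148140
5. pay 39779 -> balance=109605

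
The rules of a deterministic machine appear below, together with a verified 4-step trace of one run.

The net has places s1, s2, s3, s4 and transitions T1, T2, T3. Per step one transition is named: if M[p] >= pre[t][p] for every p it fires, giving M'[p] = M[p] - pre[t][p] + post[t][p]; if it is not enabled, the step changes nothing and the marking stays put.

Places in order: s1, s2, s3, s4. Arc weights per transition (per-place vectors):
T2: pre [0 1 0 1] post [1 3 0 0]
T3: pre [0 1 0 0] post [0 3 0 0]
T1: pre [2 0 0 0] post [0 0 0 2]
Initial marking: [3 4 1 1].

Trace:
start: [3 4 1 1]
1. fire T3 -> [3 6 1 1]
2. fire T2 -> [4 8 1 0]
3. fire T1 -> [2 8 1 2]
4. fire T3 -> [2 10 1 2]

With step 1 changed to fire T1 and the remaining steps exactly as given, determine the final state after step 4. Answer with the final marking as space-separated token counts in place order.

(re-executing from step 1 with the substitution; state before step 1: [3 4 1 1])
1. fire T1 -> [1 4 1 3]
2. fire T2 -> [2 6 1 2]
3. fire T1 -> [0 6 1 4]
4. fire T3 -> [0 8 1 4]

0 8 1 4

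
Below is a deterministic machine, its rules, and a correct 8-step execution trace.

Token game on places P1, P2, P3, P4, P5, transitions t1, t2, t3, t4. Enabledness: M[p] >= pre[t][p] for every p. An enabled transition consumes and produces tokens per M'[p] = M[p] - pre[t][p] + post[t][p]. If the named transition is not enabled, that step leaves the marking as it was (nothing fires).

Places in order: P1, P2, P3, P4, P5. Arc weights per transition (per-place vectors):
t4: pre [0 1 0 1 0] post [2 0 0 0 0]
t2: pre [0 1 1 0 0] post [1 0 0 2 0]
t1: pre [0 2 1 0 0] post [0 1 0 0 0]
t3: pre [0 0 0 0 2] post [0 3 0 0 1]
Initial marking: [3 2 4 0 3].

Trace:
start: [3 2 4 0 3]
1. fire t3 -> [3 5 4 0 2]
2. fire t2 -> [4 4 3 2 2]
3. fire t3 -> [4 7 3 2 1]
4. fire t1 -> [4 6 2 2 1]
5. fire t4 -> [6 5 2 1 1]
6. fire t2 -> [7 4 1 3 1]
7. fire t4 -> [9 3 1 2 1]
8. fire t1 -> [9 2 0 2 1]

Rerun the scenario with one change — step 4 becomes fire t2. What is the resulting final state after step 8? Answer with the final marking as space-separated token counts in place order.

(re-executing from step 4 with the substitution; state before step 4: [4 7 3 2 1])
4. fire t2 -> [5 6 2 4 1]
5. fire t4 -> [7 5 2 3 1]
6. fire t2 -> [8 4 1 5 1]
7. fire t4 -> [10 3 1 4 1]
8. fire t1 -> [10 2 0 4 1]

10 2 0 4 1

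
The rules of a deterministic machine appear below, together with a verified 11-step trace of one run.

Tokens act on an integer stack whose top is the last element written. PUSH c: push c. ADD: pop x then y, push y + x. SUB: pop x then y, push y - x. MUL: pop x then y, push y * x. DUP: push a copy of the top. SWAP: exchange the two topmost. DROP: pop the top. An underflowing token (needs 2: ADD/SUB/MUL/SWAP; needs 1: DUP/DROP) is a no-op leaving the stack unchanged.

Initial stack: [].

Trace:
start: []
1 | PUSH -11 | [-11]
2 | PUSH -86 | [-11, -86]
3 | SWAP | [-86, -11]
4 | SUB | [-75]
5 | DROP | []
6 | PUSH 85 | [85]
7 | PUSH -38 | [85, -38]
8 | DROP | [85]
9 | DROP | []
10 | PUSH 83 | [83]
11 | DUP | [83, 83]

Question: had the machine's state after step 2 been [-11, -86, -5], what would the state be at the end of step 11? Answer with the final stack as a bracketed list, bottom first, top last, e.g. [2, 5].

[-11, 83, 83]

state after step 2 := [-11, -86, -5]
3 | SWAP | [-11, -5, -86]
4 | SUB | [-11, 81]
5 | DROP | [-11]
6 | PUSH 85 | [-11, 85]
7 | PUSH -38 | [-11, 85, -38]
8 | DROP | [-11, 85]
9 | DROP | [-11]
10 | PUSH 83 | [-11, 83]
11 | DUP | [-11, 83, 83]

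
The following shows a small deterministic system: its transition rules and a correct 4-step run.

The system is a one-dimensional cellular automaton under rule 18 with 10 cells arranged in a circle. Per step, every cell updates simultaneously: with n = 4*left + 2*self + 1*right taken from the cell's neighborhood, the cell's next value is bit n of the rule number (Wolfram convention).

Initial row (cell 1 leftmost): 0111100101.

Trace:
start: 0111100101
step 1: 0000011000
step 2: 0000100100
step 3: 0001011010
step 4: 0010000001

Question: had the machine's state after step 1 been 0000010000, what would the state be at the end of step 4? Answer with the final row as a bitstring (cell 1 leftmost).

state after step 1 := 0000010000
step 2: 0000101000
step 3: 0001000100
step 4: 0010101010

0010101010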